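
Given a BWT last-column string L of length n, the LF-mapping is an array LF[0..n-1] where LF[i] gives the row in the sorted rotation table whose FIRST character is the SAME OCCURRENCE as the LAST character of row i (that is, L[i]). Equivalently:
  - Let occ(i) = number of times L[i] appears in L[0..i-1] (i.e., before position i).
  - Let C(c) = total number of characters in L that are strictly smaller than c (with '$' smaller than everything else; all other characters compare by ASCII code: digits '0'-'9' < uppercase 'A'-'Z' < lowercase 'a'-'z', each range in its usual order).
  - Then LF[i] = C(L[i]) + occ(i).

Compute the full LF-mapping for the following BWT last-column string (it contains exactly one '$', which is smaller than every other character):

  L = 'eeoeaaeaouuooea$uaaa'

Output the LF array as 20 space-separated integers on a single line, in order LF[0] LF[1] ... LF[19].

Answer: 8 9 13 10 1 2 11 3 14 17 18 15 16 12 4 0 19 5 6 7

Derivation:
Char counts: '$':1, 'a':7, 'e':5, 'o':4, 'u':3
C (first-col start): C('$')=0, C('a')=1, C('e')=8, C('o')=13, C('u')=17
L[0]='e': occ=0, LF[0]=C('e')+0=8+0=8
L[1]='e': occ=1, LF[1]=C('e')+1=8+1=9
L[2]='o': occ=0, LF[2]=C('o')+0=13+0=13
L[3]='e': occ=2, LF[3]=C('e')+2=8+2=10
L[4]='a': occ=0, LF[4]=C('a')+0=1+0=1
L[5]='a': occ=1, LF[5]=C('a')+1=1+1=2
L[6]='e': occ=3, LF[6]=C('e')+3=8+3=11
L[7]='a': occ=2, LF[7]=C('a')+2=1+2=3
L[8]='o': occ=1, LF[8]=C('o')+1=13+1=14
L[9]='u': occ=0, LF[9]=C('u')+0=17+0=17
L[10]='u': occ=1, LF[10]=C('u')+1=17+1=18
L[11]='o': occ=2, LF[11]=C('o')+2=13+2=15
L[12]='o': occ=3, LF[12]=C('o')+3=13+3=16
L[13]='e': occ=4, LF[13]=C('e')+4=8+4=12
L[14]='a': occ=3, LF[14]=C('a')+3=1+3=4
L[15]='$': occ=0, LF[15]=C('$')+0=0+0=0
L[16]='u': occ=2, LF[16]=C('u')+2=17+2=19
L[17]='a': occ=4, LF[17]=C('a')+4=1+4=5
L[18]='a': occ=5, LF[18]=C('a')+5=1+5=6
L[19]='a': occ=6, LF[19]=C('a')+6=1+6=7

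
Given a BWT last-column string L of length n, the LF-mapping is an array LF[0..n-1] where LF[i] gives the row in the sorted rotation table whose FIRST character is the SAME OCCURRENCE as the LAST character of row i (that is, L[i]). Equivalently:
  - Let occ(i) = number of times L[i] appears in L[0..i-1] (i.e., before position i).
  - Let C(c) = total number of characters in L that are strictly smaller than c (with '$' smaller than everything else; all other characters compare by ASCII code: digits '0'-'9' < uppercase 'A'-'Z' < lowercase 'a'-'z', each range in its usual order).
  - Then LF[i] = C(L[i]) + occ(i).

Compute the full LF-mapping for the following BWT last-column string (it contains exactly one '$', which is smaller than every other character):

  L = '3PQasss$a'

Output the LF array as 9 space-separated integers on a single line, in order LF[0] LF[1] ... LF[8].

Char counts: '$':1, '3':1, 'P':1, 'Q':1, 'a':2, 's':3
C (first-col start): C('$')=0, C('3')=1, C('P')=2, C('Q')=3, C('a')=4, C('s')=6
L[0]='3': occ=0, LF[0]=C('3')+0=1+0=1
L[1]='P': occ=0, LF[1]=C('P')+0=2+0=2
L[2]='Q': occ=0, LF[2]=C('Q')+0=3+0=3
L[3]='a': occ=0, LF[3]=C('a')+0=4+0=4
L[4]='s': occ=0, LF[4]=C('s')+0=6+0=6
L[5]='s': occ=1, LF[5]=C('s')+1=6+1=7
L[6]='s': occ=2, LF[6]=C('s')+2=6+2=8
L[7]='$': occ=0, LF[7]=C('$')+0=0+0=0
L[8]='a': occ=1, LF[8]=C('a')+1=4+1=5

Answer: 1 2 3 4 6 7 8 0 5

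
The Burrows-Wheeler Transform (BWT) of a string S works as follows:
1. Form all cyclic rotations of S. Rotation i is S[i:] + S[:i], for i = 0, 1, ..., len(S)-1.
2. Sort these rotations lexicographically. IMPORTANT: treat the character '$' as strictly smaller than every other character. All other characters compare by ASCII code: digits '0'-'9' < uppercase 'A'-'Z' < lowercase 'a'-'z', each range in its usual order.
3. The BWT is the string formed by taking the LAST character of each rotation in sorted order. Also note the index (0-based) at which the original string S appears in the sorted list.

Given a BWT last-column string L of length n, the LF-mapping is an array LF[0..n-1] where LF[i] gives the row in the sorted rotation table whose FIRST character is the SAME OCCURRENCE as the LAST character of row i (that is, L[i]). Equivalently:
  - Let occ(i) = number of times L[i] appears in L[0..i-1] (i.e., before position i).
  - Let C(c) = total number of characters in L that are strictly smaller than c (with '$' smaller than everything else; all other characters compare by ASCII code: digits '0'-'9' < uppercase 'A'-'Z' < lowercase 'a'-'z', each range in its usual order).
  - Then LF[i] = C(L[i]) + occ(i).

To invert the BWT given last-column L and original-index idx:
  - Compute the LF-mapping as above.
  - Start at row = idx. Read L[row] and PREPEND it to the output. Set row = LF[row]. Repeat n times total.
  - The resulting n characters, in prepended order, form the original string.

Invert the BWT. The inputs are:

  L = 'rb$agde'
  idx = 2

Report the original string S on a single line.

Answer: badger$

Derivation:
LF mapping: 6 2 0 1 5 3 4
Walk LF starting at row 2, prepending L[row]:
  step 1: row=2, L[2]='$', prepend. Next row=LF[2]=0
  step 2: row=0, L[0]='r', prepend. Next row=LF[0]=6
  step 3: row=6, L[6]='e', prepend. Next row=LF[6]=4
  step 4: row=4, L[4]='g', prepend. Next row=LF[4]=5
  step 5: row=5, L[5]='d', prepend. Next row=LF[5]=3
  step 6: row=3, L[3]='a', prepend. Next row=LF[3]=1
  step 7: row=1, L[1]='b', prepend. Next row=LF[1]=2
Reversed output: badger$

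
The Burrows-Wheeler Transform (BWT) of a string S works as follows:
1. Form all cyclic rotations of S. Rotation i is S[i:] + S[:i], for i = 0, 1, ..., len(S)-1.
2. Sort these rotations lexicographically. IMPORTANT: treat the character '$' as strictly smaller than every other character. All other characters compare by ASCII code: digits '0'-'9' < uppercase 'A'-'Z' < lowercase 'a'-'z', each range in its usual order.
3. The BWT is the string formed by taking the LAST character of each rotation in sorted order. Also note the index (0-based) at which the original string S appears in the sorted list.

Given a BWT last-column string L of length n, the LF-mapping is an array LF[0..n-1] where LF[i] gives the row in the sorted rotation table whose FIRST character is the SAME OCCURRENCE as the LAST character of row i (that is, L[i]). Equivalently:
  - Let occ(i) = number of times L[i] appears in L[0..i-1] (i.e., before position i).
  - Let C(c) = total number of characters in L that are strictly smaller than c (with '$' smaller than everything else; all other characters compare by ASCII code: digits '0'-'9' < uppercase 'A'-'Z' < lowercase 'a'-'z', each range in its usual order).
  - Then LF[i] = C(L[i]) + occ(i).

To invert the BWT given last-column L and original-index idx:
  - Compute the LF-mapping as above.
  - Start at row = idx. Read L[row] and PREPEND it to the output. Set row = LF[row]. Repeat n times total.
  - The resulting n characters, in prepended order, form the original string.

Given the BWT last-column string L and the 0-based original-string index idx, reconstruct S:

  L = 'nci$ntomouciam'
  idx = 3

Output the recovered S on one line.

LF mapping: 8 2 4 0 9 12 10 6 11 13 3 5 1 7
Walk LF starting at row 3, prepending L[row]:
  step 1: row=3, L[3]='$', prepend. Next row=LF[3]=0
  step 2: row=0, L[0]='n', prepend. Next row=LF[0]=8
  step 3: row=8, L[8]='o', prepend. Next row=LF[8]=11
  step 4: row=11, L[11]='i', prepend. Next row=LF[11]=5
  step 5: row=5, L[5]='t', prepend. Next row=LF[5]=12
  step 6: row=12, L[12]='a', prepend. Next row=LF[12]=1
  step 7: row=1, L[1]='c', prepend. Next row=LF[1]=2
  step 8: row=2, L[2]='i', prepend. Next row=LF[2]=4
  step 9: row=4, L[4]='n', prepend. Next row=LF[4]=9
  step 10: row=9, L[9]='u', prepend. Next row=LF[9]=13
  step 11: row=13, L[13]='m', prepend. Next row=LF[13]=7
  step 12: row=7, L[7]='m', prepend. Next row=LF[7]=6
  step 13: row=6, L[6]='o', prepend. Next row=LF[6]=10
  step 14: row=10, L[10]='c', prepend. Next row=LF[10]=3
Reversed output: communication$

Answer: communication$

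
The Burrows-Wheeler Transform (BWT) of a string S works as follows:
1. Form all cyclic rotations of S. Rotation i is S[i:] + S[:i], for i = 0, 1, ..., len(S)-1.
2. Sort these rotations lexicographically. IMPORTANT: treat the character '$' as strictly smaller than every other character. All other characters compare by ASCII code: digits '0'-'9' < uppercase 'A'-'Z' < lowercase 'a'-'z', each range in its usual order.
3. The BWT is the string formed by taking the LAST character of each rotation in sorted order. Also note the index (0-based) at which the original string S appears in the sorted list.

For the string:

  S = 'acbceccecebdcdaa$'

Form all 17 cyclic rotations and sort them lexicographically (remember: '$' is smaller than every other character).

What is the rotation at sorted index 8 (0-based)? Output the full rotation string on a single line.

Answer: cdaa$acbceccecebd

Derivation:
All 17 rotations (rotation i = S[i:]+S[:i]):
  rot[0] = acbceccecebdcdaa$
  rot[1] = cbceccecebdcdaa$a
  rot[2] = bceccecebdcdaa$ac
  rot[3] = ceccecebdcdaa$acb
  rot[4] = eccecebdcdaa$acbc
  rot[5] = ccecebdcdaa$acbce
  rot[6] = cecebdcdaa$acbcec
  rot[7] = ecebdcdaa$acbcecc
  rot[8] = cebdcdaa$acbcecce
  rot[9] = ebdcdaa$acbceccec
  rot[10] = bdcdaa$acbceccece
  rot[11] = dcdaa$acbcecceceb
  rot[12] = cdaa$acbceccecebd
  rot[13] = daa$acbceccecebdc
  rot[14] = aa$acbceccecebdcd
  rot[15] = a$acbceccecebdcda
  rot[16] = $acbceccecebdcdaa
Sorted (with $ < everything):
  sorted[0] = $acbceccecebdcdaa
  sorted[1] = a$acbceccecebdcda
  sorted[2] = aa$acbceccecebdcd
  sorted[3] = acbceccecebdcdaa$
  sorted[4] = bceccecebdcdaa$ac
  sorted[5] = bdcdaa$acbceccece
  sorted[6] = cbceccecebdcdaa$a
  sorted[7] = ccecebdcdaa$acbce
  sorted[8] = cdaa$acbceccecebd
  sorted[9] = cebdcdaa$acbcecce
  sorted[10] = ceccecebdcdaa$acb
  sorted[11] = cecebdcdaa$acbcec
  sorted[12] = daa$acbceccecebdc
  sorted[13] = dcdaa$acbcecceceb
  sorted[14] = ebdcdaa$acbceccec
  sorted[15] = eccecebdcdaa$acbc
  sorted[16] = ecebdcdaa$acbcecc
sorted[8] = cdaa$acbceccecebd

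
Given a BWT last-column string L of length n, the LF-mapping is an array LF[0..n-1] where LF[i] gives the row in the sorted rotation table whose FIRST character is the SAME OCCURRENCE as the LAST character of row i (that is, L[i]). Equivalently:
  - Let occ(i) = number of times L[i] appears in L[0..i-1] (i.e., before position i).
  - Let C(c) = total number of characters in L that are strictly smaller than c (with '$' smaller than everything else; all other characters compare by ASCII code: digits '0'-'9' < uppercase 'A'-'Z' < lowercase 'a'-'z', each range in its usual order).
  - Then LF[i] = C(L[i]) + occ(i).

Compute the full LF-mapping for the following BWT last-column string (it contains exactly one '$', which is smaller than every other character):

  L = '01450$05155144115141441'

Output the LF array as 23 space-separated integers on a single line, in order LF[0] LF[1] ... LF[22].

Answer: 1 4 12 18 2 0 3 19 5 20 21 6 13 14 7 8 22 9 15 10 16 17 11

Derivation:
Char counts: '$':1, '0':3, '1':8, '4':6, '5':5
C (first-col start): C('$')=0, C('0')=1, C('1')=4, C('4')=12, C('5')=18
L[0]='0': occ=0, LF[0]=C('0')+0=1+0=1
L[1]='1': occ=0, LF[1]=C('1')+0=4+0=4
L[2]='4': occ=0, LF[2]=C('4')+0=12+0=12
L[3]='5': occ=0, LF[3]=C('5')+0=18+0=18
L[4]='0': occ=1, LF[4]=C('0')+1=1+1=2
L[5]='$': occ=0, LF[5]=C('$')+0=0+0=0
L[6]='0': occ=2, LF[6]=C('0')+2=1+2=3
L[7]='5': occ=1, LF[7]=C('5')+1=18+1=19
L[8]='1': occ=1, LF[8]=C('1')+1=4+1=5
L[9]='5': occ=2, LF[9]=C('5')+2=18+2=20
L[10]='5': occ=3, LF[10]=C('5')+3=18+3=21
L[11]='1': occ=2, LF[11]=C('1')+2=4+2=6
L[12]='4': occ=1, LF[12]=C('4')+1=12+1=13
L[13]='4': occ=2, LF[13]=C('4')+2=12+2=14
L[14]='1': occ=3, LF[14]=C('1')+3=4+3=7
L[15]='1': occ=4, LF[15]=C('1')+4=4+4=8
L[16]='5': occ=4, LF[16]=C('5')+4=18+4=22
L[17]='1': occ=5, LF[17]=C('1')+5=4+5=9
L[18]='4': occ=3, LF[18]=C('4')+3=12+3=15
L[19]='1': occ=6, LF[19]=C('1')+6=4+6=10
L[20]='4': occ=4, LF[20]=C('4')+4=12+4=16
L[21]='4': occ=5, LF[21]=C('4')+5=12+5=17
L[22]='1': occ=7, LF[22]=C('1')+7=4+7=11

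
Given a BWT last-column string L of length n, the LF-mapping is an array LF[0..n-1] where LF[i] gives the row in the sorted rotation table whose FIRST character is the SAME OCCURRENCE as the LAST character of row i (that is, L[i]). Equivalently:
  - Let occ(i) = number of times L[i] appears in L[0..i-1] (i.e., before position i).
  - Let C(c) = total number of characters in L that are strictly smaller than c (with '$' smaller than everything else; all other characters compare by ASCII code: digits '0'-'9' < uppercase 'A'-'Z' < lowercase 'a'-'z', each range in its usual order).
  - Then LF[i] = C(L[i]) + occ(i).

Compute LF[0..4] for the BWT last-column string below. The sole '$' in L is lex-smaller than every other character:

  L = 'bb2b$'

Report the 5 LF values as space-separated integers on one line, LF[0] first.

Answer: 2 3 1 4 0

Derivation:
Char counts: '$':1, '2':1, 'b':3
C (first-col start): C('$')=0, C('2')=1, C('b')=2
L[0]='b': occ=0, LF[0]=C('b')+0=2+0=2
L[1]='b': occ=1, LF[1]=C('b')+1=2+1=3
L[2]='2': occ=0, LF[2]=C('2')+0=1+0=1
L[3]='b': occ=2, LF[3]=C('b')+2=2+2=4
L[4]='$': occ=0, LF[4]=C('$')+0=0+0=0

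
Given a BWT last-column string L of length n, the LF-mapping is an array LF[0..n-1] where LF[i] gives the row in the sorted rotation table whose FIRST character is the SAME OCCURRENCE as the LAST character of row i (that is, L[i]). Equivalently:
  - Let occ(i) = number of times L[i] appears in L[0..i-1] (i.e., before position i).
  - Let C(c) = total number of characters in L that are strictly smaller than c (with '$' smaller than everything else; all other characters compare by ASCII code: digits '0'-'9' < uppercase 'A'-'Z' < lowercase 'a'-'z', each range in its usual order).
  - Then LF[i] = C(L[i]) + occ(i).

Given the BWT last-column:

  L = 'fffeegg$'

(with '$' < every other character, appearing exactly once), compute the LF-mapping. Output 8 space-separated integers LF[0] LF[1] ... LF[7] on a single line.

Answer: 3 4 5 1 2 6 7 0

Derivation:
Char counts: '$':1, 'e':2, 'f':3, 'g':2
C (first-col start): C('$')=0, C('e')=1, C('f')=3, C('g')=6
L[0]='f': occ=0, LF[0]=C('f')+0=3+0=3
L[1]='f': occ=1, LF[1]=C('f')+1=3+1=4
L[2]='f': occ=2, LF[2]=C('f')+2=3+2=5
L[3]='e': occ=0, LF[3]=C('e')+0=1+0=1
L[4]='e': occ=1, LF[4]=C('e')+1=1+1=2
L[5]='g': occ=0, LF[5]=C('g')+0=6+0=6
L[6]='g': occ=1, LF[6]=C('g')+1=6+1=7
L[7]='$': occ=0, LF[7]=C('$')+0=0+0=0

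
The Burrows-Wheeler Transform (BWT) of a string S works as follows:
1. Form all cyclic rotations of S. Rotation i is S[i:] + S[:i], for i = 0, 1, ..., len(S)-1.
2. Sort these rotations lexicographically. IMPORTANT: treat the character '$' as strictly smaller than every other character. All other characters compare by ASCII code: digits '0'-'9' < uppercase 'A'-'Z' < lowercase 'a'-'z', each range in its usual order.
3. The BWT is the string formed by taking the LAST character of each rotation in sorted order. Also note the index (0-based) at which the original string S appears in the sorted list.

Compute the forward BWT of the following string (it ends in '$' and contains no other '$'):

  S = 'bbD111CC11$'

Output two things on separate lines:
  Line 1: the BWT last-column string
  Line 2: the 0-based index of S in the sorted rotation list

All 11 rotations (rotation i = S[i:]+S[:i]):
  rot[0] = bbD111CC11$
  rot[1] = bD111CC11$b
  rot[2] = D111CC11$bb
  rot[3] = 111CC11$bbD
  rot[4] = 11CC11$bbD1
  rot[5] = 1CC11$bbD11
  rot[6] = CC11$bbD111
  rot[7] = C11$bbD111C
  rot[8] = 11$bbD111CC
  rot[9] = 1$bbD111CC1
  rot[10] = $bbD111CC11
Sorted (with $ < everything):
  sorted[0] = $bbD111CC11  (last char: '1')
  sorted[1] = 1$bbD111CC1  (last char: '1')
  sorted[2] = 11$bbD111CC  (last char: 'C')
  sorted[3] = 111CC11$bbD  (last char: 'D')
  sorted[4] = 11CC11$bbD1  (last char: '1')
  sorted[5] = 1CC11$bbD11  (last char: '1')
  sorted[6] = C11$bbD111C  (last char: 'C')
  sorted[7] = CC11$bbD111  (last char: '1')
  sorted[8] = D111CC11$bb  (last char: 'b')
  sorted[9] = bD111CC11$b  (last char: 'b')
  sorted[10] = bbD111CC11$  (last char: '$')
Last column: 11CD11C1bb$
Original string S is at sorted index 10

Answer: 11CD11C1bb$
10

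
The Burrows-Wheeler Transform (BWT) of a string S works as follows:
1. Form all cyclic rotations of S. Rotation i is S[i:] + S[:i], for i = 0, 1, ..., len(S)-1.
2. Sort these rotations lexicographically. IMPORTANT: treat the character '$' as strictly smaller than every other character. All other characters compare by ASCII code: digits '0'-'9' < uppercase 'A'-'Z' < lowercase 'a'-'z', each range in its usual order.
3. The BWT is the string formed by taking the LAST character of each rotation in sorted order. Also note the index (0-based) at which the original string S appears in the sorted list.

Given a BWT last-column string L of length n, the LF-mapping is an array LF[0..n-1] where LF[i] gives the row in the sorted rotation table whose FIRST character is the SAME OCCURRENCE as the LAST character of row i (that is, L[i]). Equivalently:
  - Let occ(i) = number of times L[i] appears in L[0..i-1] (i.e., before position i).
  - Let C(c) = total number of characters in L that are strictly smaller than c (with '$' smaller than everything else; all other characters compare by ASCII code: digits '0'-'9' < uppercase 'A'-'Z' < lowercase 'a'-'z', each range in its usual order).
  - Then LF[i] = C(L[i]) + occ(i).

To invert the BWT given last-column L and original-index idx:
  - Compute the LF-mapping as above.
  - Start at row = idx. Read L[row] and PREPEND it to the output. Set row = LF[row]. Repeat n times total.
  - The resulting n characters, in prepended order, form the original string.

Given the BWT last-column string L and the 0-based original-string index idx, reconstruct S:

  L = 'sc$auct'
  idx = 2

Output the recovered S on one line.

LF mapping: 4 2 0 1 6 3 5
Walk LF starting at row 2, prepending L[row]:
  step 1: row=2, L[2]='$', prepend. Next row=LF[2]=0
  step 2: row=0, L[0]='s', prepend. Next row=LF[0]=4
  step 3: row=4, L[4]='u', prepend. Next row=LF[4]=6
  step 4: row=6, L[6]='t', prepend. Next row=LF[6]=5
  step 5: row=5, L[5]='c', prepend. Next row=LF[5]=3
  step 6: row=3, L[3]='a', prepend. Next row=LF[3]=1
  step 7: row=1, L[1]='c', prepend. Next row=LF[1]=2
Reversed output: cactus$

Answer: cactus$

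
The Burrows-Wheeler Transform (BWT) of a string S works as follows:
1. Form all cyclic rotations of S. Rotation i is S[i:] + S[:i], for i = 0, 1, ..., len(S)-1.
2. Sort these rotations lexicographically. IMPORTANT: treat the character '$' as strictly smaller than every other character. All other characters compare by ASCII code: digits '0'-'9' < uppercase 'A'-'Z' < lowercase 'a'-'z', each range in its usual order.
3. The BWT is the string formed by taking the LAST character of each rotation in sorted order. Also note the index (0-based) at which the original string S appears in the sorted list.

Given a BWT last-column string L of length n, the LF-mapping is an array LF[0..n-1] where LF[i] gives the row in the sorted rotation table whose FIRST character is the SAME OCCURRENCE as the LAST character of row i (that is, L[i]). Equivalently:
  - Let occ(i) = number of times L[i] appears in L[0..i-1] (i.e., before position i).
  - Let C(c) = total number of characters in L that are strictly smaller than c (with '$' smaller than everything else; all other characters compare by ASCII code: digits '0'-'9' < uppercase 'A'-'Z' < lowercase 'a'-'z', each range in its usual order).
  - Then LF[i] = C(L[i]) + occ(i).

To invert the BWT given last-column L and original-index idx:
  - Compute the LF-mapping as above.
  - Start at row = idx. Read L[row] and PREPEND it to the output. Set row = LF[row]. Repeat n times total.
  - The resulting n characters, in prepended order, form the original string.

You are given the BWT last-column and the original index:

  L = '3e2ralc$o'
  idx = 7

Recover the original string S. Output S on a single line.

Answer: oracle23$

Derivation:
LF mapping: 2 5 1 8 3 6 4 0 7
Walk LF starting at row 7, prepending L[row]:
  step 1: row=7, L[7]='$', prepend. Next row=LF[7]=0
  step 2: row=0, L[0]='3', prepend. Next row=LF[0]=2
  step 3: row=2, L[2]='2', prepend. Next row=LF[2]=1
  step 4: row=1, L[1]='e', prepend. Next row=LF[1]=5
  step 5: row=5, L[5]='l', prepend. Next row=LF[5]=6
  step 6: row=6, L[6]='c', prepend. Next row=LF[6]=4
  step 7: row=4, L[4]='a', prepend. Next row=LF[4]=3
  step 8: row=3, L[3]='r', prepend. Next row=LF[3]=8
  step 9: row=8, L[8]='o', prepend. Next row=LF[8]=7
Reversed output: oracle23$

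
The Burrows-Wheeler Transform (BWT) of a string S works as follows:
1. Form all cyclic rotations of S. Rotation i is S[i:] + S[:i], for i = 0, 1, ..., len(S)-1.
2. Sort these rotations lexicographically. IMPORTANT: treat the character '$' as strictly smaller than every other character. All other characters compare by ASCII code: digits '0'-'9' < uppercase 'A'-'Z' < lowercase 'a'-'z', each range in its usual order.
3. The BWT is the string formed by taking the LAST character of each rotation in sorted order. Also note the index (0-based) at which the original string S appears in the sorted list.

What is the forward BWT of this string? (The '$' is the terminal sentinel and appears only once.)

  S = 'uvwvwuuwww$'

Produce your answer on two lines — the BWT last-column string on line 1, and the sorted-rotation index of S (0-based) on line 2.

Answer: ww$uwuwvvwu
2

Derivation:
All 11 rotations (rotation i = S[i:]+S[:i]):
  rot[0] = uvwvwuuwww$
  rot[1] = vwvwuuwww$u
  rot[2] = wvwuuwww$uv
  rot[3] = vwuuwww$uvw
  rot[4] = wuuwww$uvwv
  rot[5] = uuwww$uvwvw
  rot[6] = uwww$uvwvwu
  rot[7] = www$uvwvwuu
  rot[8] = ww$uvwvwuuw
  rot[9] = w$uvwvwuuww
  rot[10] = $uvwvwuuwww
Sorted (with $ < everything):
  sorted[0] = $uvwvwuuwww  (last char: 'w')
  sorted[1] = uuwww$uvwvw  (last char: 'w')
  sorted[2] = uvwvwuuwww$  (last char: '$')
  sorted[3] = uwww$uvwvwu  (last char: 'u')
  sorted[4] = vwuuwww$uvw  (last char: 'w')
  sorted[5] = vwvwuuwww$u  (last char: 'u')
  sorted[6] = w$uvwvwuuww  (last char: 'w')
  sorted[7] = wuuwww$uvwv  (last char: 'v')
  sorted[8] = wvwuuwww$uv  (last char: 'v')
  sorted[9] = ww$uvwvwuuw  (last char: 'w')
  sorted[10] = www$uvwvwuu  (last char: 'u')
Last column: ww$uwuwvvwu
Original string S is at sorted index 2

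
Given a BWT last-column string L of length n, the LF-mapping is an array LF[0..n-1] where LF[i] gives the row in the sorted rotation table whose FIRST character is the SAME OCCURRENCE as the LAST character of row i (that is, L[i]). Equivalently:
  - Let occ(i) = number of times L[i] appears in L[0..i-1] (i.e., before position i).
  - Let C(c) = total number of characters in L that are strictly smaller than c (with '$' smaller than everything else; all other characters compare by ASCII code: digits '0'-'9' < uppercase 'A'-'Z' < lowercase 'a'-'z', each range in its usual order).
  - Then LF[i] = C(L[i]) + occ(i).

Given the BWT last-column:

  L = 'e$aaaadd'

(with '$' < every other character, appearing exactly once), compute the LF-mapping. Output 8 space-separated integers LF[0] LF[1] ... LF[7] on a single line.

Char counts: '$':1, 'a':4, 'd':2, 'e':1
C (first-col start): C('$')=0, C('a')=1, C('d')=5, C('e')=7
L[0]='e': occ=0, LF[0]=C('e')+0=7+0=7
L[1]='$': occ=0, LF[1]=C('$')+0=0+0=0
L[2]='a': occ=0, LF[2]=C('a')+0=1+0=1
L[3]='a': occ=1, LF[3]=C('a')+1=1+1=2
L[4]='a': occ=2, LF[4]=C('a')+2=1+2=3
L[5]='a': occ=3, LF[5]=C('a')+3=1+3=4
L[6]='d': occ=0, LF[6]=C('d')+0=5+0=5
L[7]='d': occ=1, LF[7]=C('d')+1=5+1=6

Answer: 7 0 1 2 3 4 5 6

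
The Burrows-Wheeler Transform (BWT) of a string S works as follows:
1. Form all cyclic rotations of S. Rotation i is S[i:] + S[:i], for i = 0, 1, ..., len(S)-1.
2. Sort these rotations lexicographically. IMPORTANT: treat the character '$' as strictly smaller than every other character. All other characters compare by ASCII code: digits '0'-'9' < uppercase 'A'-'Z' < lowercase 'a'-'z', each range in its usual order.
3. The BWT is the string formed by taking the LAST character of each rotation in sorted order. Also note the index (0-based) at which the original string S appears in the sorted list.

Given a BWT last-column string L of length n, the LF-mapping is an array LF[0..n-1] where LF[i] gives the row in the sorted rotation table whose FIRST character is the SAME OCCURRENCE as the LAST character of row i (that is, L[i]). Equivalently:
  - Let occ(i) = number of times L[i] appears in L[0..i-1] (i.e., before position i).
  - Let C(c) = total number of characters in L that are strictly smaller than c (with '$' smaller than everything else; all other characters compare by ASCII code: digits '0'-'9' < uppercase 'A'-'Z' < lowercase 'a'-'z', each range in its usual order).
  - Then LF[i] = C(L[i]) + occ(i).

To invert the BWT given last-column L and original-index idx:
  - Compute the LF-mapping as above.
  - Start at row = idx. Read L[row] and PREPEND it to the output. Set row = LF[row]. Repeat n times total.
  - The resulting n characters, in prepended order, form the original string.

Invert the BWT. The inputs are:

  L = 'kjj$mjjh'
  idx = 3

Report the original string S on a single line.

LF mapping: 6 2 3 0 7 4 5 1
Walk LF starting at row 3, prepending L[row]:
  step 1: row=3, L[3]='$', prepend. Next row=LF[3]=0
  step 2: row=0, L[0]='k', prepend. Next row=LF[0]=6
  step 3: row=6, L[6]='j', prepend. Next row=LF[6]=5
  step 4: row=5, L[5]='j', prepend. Next row=LF[5]=4
  step 5: row=4, L[4]='m', prepend. Next row=LF[4]=7
  step 6: row=7, L[7]='h', prepend. Next row=LF[7]=1
  step 7: row=1, L[1]='j', prepend. Next row=LF[1]=2
  step 8: row=2, L[2]='j', prepend. Next row=LF[2]=3
Reversed output: jjhmjjk$

Answer: jjhmjjk$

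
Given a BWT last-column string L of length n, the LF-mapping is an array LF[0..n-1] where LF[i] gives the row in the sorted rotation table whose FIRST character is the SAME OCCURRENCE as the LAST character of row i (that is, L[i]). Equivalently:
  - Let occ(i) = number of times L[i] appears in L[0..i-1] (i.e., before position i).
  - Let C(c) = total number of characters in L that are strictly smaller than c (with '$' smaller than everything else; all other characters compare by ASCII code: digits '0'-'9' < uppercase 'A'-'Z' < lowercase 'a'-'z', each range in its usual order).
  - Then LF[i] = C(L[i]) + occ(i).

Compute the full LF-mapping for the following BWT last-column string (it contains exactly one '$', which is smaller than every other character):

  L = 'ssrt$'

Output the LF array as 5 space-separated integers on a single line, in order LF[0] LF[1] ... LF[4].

Answer: 2 3 1 4 0

Derivation:
Char counts: '$':1, 'r':1, 's':2, 't':1
C (first-col start): C('$')=0, C('r')=1, C('s')=2, C('t')=4
L[0]='s': occ=0, LF[0]=C('s')+0=2+0=2
L[1]='s': occ=1, LF[1]=C('s')+1=2+1=3
L[2]='r': occ=0, LF[2]=C('r')+0=1+0=1
L[3]='t': occ=0, LF[3]=C('t')+0=4+0=4
L[4]='$': occ=0, LF[4]=C('$')+0=0+0=0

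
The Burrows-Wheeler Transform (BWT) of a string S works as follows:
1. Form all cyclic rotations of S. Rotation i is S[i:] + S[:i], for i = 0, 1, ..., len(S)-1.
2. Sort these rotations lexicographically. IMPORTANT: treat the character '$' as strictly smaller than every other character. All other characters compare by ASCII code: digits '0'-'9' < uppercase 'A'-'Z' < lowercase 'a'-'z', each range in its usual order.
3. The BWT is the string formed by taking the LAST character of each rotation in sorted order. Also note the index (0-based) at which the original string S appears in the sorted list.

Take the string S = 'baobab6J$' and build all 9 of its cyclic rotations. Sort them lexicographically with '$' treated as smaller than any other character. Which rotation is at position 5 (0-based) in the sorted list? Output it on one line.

Answer: b6J$baoba

Derivation:
All 9 rotations (rotation i = S[i:]+S[:i]):
  rot[0] = baobab6J$
  rot[1] = aobab6J$b
  rot[2] = obab6J$ba
  rot[3] = bab6J$bao
  rot[4] = ab6J$baob
  rot[5] = b6J$baoba
  rot[6] = 6J$baobab
  rot[7] = J$baobab6
  rot[8] = $baobab6J
Sorted (with $ < everything):
  sorted[0] = $baobab6J
  sorted[1] = 6J$baobab
  sorted[2] = J$baobab6
  sorted[3] = ab6J$baob
  sorted[4] = aobab6J$b
  sorted[5] = b6J$baoba
  sorted[6] = bab6J$bao
  sorted[7] = baobab6J$
  sorted[8] = obab6J$ba
sorted[5] = b6J$baoba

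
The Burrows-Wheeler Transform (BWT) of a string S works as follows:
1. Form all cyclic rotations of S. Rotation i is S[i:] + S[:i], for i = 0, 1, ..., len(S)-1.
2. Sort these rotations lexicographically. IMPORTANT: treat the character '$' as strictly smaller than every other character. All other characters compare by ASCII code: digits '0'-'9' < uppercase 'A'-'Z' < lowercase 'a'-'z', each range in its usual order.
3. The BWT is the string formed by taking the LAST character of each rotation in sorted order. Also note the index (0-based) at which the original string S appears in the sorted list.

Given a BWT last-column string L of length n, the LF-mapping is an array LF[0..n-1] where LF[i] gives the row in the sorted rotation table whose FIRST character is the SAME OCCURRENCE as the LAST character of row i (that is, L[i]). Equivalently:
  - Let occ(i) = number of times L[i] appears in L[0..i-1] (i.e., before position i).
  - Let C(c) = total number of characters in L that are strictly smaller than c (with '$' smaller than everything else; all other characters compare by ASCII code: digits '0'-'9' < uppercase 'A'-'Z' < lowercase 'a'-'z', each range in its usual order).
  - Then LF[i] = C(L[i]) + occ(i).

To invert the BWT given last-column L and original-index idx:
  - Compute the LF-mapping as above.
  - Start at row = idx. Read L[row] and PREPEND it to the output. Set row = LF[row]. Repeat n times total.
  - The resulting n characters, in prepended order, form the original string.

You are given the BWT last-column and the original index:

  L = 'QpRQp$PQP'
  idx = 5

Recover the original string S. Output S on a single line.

LF mapping: 3 7 6 4 8 0 1 5 2
Walk LF starting at row 5, prepending L[row]:
  step 1: row=5, L[5]='$', prepend. Next row=LF[5]=0
  step 2: row=0, L[0]='Q', prepend. Next row=LF[0]=3
  step 3: row=3, L[3]='Q', prepend. Next row=LF[3]=4
  step 4: row=4, L[4]='p', prepend. Next row=LF[4]=8
  step 5: row=8, L[8]='P', prepend. Next row=LF[8]=2
  step 6: row=2, L[2]='R', prepend. Next row=LF[2]=6
  step 7: row=6, L[6]='P', prepend. Next row=LF[6]=1
  step 8: row=1, L[1]='p', prepend. Next row=LF[1]=7
  step 9: row=7, L[7]='Q', prepend. Next row=LF[7]=5
Reversed output: QpPRPpQQ$

Answer: QpPRPpQQ$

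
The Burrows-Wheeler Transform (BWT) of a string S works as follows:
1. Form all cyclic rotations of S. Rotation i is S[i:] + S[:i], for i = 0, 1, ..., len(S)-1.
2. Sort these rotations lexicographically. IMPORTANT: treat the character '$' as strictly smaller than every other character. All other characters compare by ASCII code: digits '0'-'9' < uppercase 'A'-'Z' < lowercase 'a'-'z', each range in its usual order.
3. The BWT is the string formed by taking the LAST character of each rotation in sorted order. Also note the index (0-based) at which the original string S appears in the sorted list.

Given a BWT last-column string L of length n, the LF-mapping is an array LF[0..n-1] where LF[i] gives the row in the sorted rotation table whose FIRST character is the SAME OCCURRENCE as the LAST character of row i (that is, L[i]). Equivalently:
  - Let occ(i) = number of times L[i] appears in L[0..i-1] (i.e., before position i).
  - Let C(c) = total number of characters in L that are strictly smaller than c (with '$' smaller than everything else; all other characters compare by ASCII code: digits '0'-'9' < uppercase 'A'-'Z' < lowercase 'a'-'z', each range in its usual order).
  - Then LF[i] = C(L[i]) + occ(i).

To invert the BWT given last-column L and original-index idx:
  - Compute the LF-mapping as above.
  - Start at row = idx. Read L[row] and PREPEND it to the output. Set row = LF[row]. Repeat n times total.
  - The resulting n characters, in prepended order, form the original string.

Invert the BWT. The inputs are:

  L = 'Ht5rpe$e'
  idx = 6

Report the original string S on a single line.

LF mapping: 2 7 1 6 5 3 0 4
Walk LF starting at row 6, prepending L[row]:
  step 1: row=6, L[6]='$', prepend. Next row=LF[6]=0
  step 2: row=0, L[0]='H', prepend. Next row=LF[0]=2
  step 3: row=2, L[2]='5', prepend. Next row=LF[2]=1
  step 4: row=1, L[1]='t', prepend. Next row=LF[1]=7
  step 5: row=7, L[7]='e', prepend. Next row=LF[7]=4
  step 6: row=4, L[4]='p', prepend. Next row=LF[4]=5
  step 7: row=5, L[5]='e', prepend. Next row=LF[5]=3
  step 8: row=3, L[3]='r', prepend. Next row=LF[3]=6
Reversed output: repet5H$

Answer: repet5H$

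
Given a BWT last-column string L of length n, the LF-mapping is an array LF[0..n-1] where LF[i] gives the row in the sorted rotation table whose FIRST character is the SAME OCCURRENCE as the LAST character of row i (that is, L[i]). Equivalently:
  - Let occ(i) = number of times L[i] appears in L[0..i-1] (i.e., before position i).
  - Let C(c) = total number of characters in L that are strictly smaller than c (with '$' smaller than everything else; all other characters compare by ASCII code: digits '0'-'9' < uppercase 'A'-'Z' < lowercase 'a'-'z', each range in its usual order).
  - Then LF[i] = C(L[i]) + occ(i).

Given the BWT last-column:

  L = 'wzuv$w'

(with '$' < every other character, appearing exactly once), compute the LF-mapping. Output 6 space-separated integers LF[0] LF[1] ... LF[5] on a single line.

Char counts: '$':1, 'u':1, 'v':1, 'w':2, 'z':1
C (first-col start): C('$')=0, C('u')=1, C('v')=2, C('w')=3, C('z')=5
L[0]='w': occ=0, LF[0]=C('w')+0=3+0=3
L[1]='z': occ=0, LF[1]=C('z')+0=5+0=5
L[2]='u': occ=0, LF[2]=C('u')+0=1+0=1
L[3]='v': occ=0, LF[3]=C('v')+0=2+0=2
L[4]='$': occ=0, LF[4]=C('$')+0=0+0=0
L[5]='w': occ=1, LF[5]=C('w')+1=3+1=4

Answer: 3 5 1 2 0 4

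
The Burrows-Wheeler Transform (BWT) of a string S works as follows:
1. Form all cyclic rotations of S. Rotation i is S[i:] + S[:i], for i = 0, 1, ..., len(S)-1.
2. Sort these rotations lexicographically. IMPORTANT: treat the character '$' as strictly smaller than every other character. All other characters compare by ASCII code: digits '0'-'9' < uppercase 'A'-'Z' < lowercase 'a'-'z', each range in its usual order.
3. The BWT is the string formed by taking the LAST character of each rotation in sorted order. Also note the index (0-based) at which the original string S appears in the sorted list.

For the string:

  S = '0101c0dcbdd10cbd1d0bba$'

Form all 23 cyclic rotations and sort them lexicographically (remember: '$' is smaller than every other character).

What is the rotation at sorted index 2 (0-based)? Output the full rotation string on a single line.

All 23 rotations (rotation i = S[i:]+S[:i]):
  rot[0] = 0101c0dcbdd10cbd1d0bba$
  rot[1] = 101c0dcbdd10cbd1d0bba$0
  rot[2] = 01c0dcbdd10cbd1d0bba$01
  rot[3] = 1c0dcbdd10cbd1d0bba$010
  rot[4] = c0dcbdd10cbd1d0bba$0101
  rot[5] = 0dcbdd10cbd1d0bba$0101c
  rot[6] = dcbdd10cbd1d0bba$0101c0
  rot[7] = cbdd10cbd1d0bba$0101c0d
  rot[8] = bdd10cbd1d0bba$0101c0dc
  rot[9] = dd10cbd1d0bba$0101c0dcb
  rot[10] = d10cbd1d0bba$0101c0dcbd
  rot[11] = 10cbd1d0bba$0101c0dcbdd
  rot[12] = 0cbd1d0bba$0101c0dcbdd1
  rot[13] = cbd1d0bba$0101c0dcbdd10
  rot[14] = bd1d0bba$0101c0dcbdd10c
  rot[15] = d1d0bba$0101c0dcbdd10cb
  rot[16] = 1d0bba$0101c0dcbdd10cbd
  rot[17] = d0bba$0101c0dcbdd10cbd1
  rot[18] = 0bba$0101c0dcbdd10cbd1d
  rot[19] = bba$0101c0dcbdd10cbd1d0
  rot[20] = ba$0101c0dcbdd10cbd1d0b
  rot[21] = a$0101c0dcbdd10cbd1d0bb
  rot[22] = $0101c0dcbdd10cbd1d0bba
Sorted (with $ < everything):
  sorted[0] = $0101c0dcbdd10cbd1d0bba
  sorted[1] = 0101c0dcbdd10cbd1d0bba$
  sorted[2] = 01c0dcbdd10cbd1d0bba$01
  sorted[3] = 0bba$0101c0dcbdd10cbd1d
  sorted[4] = 0cbd1d0bba$0101c0dcbdd1
  sorted[5] = 0dcbdd10cbd1d0bba$0101c
  sorted[6] = 101c0dcbdd10cbd1d0bba$0
  sorted[7] = 10cbd1d0bba$0101c0dcbdd
  sorted[8] = 1c0dcbdd10cbd1d0bba$010
  sorted[9] = 1d0bba$0101c0dcbdd10cbd
  sorted[10] = a$0101c0dcbdd10cbd1d0bb
  sorted[11] = ba$0101c0dcbdd10cbd1d0b
  sorted[12] = bba$0101c0dcbdd10cbd1d0
  sorted[13] = bd1d0bba$0101c0dcbdd10c
  sorted[14] = bdd10cbd1d0bba$0101c0dc
  sorted[15] = c0dcbdd10cbd1d0bba$0101
  sorted[16] = cbd1d0bba$0101c0dcbdd10
  sorted[17] = cbdd10cbd1d0bba$0101c0d
  sorted[18] = d0bba$0101c0dcbdd10cbd1
  sorted[19] = d10cbd1d0bba$0101c0dcbd
  sorted[20] = d1d0bba$0101c0dcbdd10cb
  sorted[21] = dcbdd10cbd1d0bba$0101c0
  sorted[22] = dd10cbd1d0bba$0101c0dcb
sorted[2] = 01c0dcbdd10cbd1d0bba$01

Answer: 01c0dcbdd10cbd1d0bba$01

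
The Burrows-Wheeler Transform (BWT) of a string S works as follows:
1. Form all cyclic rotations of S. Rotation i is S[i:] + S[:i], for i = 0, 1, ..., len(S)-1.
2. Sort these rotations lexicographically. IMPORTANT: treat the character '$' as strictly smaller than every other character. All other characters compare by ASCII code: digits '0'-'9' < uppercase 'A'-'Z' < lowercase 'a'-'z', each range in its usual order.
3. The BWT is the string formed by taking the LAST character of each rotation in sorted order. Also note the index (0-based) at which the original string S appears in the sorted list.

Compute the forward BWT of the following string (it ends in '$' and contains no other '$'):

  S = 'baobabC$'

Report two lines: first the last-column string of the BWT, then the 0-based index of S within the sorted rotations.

All 8 rotations (rotation i = S[i:]+S[:i]):
  rot[0] = baobabC$
  rot[1] = aobabC$b
  rot[2] = obabC$ba
  rot[3] = babC$bao
  rot[4] = abC$baob
  rot[5] = bC$baoba
  rot[6] = C$baobab
  rot[7] = $baobabC
Sorted (with $ < everything):
  sorted[0] = $baobabC  (last char: 'C')
  sorted[1] = C$baobab  (last char: 'b')
  sorted[2] = abC$baob  (last char: 'b')
  sorted[3] = aobabC$b  (last char: 'b')
  sorted[4] = bC$baoba  (last char: 'a')
  sorted[5] = babC$bao  (last char: 'o')
  sorted[6] = baobabC$  (last char: '$')
  sorted[7] = obabC$ba  (last char: 'a')
Last column: Cbbbao$a
Original string S is at sorted index 6

Answer: Cbbbao$a
6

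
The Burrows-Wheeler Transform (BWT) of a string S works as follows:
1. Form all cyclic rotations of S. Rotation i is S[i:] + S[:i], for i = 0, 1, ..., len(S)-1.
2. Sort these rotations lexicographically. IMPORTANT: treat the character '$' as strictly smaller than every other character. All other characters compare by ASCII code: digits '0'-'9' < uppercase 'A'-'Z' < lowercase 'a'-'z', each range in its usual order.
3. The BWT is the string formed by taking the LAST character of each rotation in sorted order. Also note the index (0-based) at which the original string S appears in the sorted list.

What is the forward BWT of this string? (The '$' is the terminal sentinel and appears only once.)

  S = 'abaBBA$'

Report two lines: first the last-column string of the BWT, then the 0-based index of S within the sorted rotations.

All 7 rotations (rotation i = S[i:]+S[:i]):
  rot[0] = abaBBA$
  rot[1] = baBBA$a
  rot[2] = aBBA$ab
  rot[3] = BBA$aba
  rot[4] = BA$abaB
  rot[5] = A$abaBB
  rot[6] = $abaBBA
Sorted (with $ < everything):
  sorted[0] = $abaBBA  (last char: 'A')
  sorted[1] = A$abaBB  (last char: 'B')
  sorted[2] = BA$abaB  (last char: 'B')
  sorted[3] = BBA$aba  (last char: 'a')
  sorted[4] = aBBA$ab  (last char: 'b')
  sorted[5] = abaBBA$  (last char: '$')
  sorted[6] = baBBA$a  (last char: 'a')
Last column: ABBab$a
Original string S is at sorted index 5

Answer: ABBab$a
5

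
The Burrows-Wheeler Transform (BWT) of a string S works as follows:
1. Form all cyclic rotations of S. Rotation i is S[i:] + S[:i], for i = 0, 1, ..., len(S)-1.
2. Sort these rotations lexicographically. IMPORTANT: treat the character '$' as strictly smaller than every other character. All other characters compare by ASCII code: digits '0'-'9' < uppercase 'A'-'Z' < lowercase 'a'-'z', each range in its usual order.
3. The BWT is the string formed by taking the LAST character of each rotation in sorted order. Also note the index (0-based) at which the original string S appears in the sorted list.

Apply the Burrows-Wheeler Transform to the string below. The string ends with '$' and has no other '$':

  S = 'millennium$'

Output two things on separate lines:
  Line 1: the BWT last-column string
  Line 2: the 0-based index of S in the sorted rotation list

Answer: mlmnliu$nei
7

Derivation:
All 11 rotations (rotation i = S[i:]+S[:i]):
  rot[0] = millennium$
  rot[1] = illennium$m
  rot[2] = llennium$mi
  rot[3] = lennium$mil
  rot[4] = ennium$mill
  rot[5] = nnium$mille
  rot[6] = nium$millen
  rot[7] = ium$millenn
  rot[8] = um$millenni
  rot[9] = m$millenniu
  rot[10] = $millennium
Sorted (with $ < everything):
  sorted[0] = $millennium  (last char: 'm')
  sorted[1] = ennium$mill  (last char: 'l')
  sorted[2] = illennium$m  (last char: 'm')
  sorted[3] = ium$millenn  (last char: 'n')
  sorted[4] = lennium$mil  (last char: 'l')
  sorted[5] = llennium$mi  (last char: 'i')
  sorted[6] = m$millenniu  (last char: 'u')
  sorted[7] = millennium$  (last char: '$')
  sorted[8] = nium$millen  (last char: 'n')
  sorted[9] = nnium$mille  (last char: 'e')
  sorted[10] = um$millenni  (last char: 'i')
Last column: mlmnliu$nei
Original string S is at sorted index 7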